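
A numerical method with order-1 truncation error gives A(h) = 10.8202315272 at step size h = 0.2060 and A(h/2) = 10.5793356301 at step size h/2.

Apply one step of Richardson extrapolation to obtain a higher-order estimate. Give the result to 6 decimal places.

Method order is 1; weight 2^1 = 2.
Numerator 2 × A(h/2) − A(h) = 2 × 10.5793356301 − 10.8202315272 = 10.3384397330
Divide by 2^1 − 1 = 1.
Extrapolated: 10.3384397330 / 1 = 10.3384397330
Shift from A(h/2): −0.2408958971.

10.338440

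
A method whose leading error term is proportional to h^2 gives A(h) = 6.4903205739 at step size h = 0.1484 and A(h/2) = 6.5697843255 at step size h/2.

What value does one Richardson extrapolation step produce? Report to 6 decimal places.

6.596272

The method has order 2: 2^2 = 4.
Numerator 4·A(h/2) − A(h) = 4·6.5697843255 − 6.4903205739 = 19.7888167281
Denominator 4 − 1 = 3.
19.7888167281 ÷ 3 = 6.5962722427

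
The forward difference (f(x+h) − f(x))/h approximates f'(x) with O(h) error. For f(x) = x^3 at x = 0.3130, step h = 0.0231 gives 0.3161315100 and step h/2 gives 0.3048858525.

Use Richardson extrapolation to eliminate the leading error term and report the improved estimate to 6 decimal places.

0.293640

Method order is 1; weight 2^1 = 2.
2·0.3048858525 = 0.6097717050; subtract 0.3161315100 → 0.2936401950
0.2936401950 ÷ 1 = 0.2936401950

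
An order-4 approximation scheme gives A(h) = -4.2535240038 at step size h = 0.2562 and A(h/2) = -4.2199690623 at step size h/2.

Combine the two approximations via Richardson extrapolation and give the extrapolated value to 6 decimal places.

Error is O(h^4); halving h shrinks it by 2^4 = 16.
Weighted: (-67.5195049968) − (-4.2535240038) = -63.2659809930
(-63.2659809930) ÷ 15 = -4.2177320662

-4.217732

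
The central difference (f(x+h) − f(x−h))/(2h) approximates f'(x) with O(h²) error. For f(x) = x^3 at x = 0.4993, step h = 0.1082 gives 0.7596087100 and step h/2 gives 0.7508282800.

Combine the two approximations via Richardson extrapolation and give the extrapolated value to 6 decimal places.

0.747901

The method has order 2: 2^2 = 4.
Difference of the inputs: 0.7508282800 − 0.7596087100 = -0.0087804300
Correction (A(h/2) − A(h))/(4 − 1) = (-0.0087804300)/3 = -0.0029268100
R = A(h/2) + (A(h/2) − A(h))/3 = 0.7508282800 − 0.0029268100 = 0.7479014700
Correction |R − A(h/2)| = 2.927e-03; gap |A(h/2) − A(h)| = 8.780e-03.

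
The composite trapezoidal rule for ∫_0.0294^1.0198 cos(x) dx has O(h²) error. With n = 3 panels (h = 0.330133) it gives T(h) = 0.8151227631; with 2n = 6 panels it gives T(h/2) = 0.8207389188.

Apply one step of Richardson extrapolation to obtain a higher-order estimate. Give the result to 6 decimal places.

The method has order 2: 2^2 = 4.
Top: 4(0.8207389188) − (0.8151227631) = 2.4678329121
Denominator 4 − 1 = 3.
(4×0.8207389188 − 0.8151227631)/(4 − 1) = 0.8226109707

0.822611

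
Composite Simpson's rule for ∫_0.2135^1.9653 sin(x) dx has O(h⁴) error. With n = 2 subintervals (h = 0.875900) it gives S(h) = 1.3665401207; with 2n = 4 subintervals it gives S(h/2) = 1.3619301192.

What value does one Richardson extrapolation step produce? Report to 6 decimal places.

Error is O(h^4); halving h shrinks it by 2^4 = 16.
16·1.3619301192 = 21.7908819072; 21.7908819072 − 1.3665401207 = 20.4243417865
Denominator 16 − 1 = 15.
20.4243417865 ÷ 15 = 1.3616227858

1.361623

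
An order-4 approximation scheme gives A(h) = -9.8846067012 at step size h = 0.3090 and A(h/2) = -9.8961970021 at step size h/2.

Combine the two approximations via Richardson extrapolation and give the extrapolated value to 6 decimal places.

Method order is 4; weight 2^4 = 16.
16*(-9.8961970021) − (-9.8846067012) = -148.4545453324
(16*(-9.8961970021) − (-9.8846067012))/(16 − 1) = -9.8969696888
Gap between inputs: 1.159e-02; correction applied: −0.0007726867.

-9.896970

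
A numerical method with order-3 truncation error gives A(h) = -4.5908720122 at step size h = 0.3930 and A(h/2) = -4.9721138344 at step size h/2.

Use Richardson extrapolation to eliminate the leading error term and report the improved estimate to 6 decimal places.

-5.026577

r = 3: numerator weight 8, denominator 7.
Numerator 8*A(h/2) − A(h) = 8*(-4.9721138344) − (-4.5908720122) = -35.1860386630
Denominator 8 − 1 = 7.
So the Richardson estimate is -5.0265769519.
Shift from A(h/2): −0.0544631175.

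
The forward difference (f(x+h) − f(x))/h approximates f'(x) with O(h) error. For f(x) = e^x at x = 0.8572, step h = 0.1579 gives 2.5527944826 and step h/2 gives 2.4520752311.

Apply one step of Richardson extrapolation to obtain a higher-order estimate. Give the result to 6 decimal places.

Method order is 1; weight 2^1 = 2.
2×2.4520752311 = 4.9041504622; 4.9041504622 − 2.5527944826 = 2.3513559796
Denominator 2 − 1 = 1.
2.3513559796 ÷ 1 = 2.3513559796

2.351356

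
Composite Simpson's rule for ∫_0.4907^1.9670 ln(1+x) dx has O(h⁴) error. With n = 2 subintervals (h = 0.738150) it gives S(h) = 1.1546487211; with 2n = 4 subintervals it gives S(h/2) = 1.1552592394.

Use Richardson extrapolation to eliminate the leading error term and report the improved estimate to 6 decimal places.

1.155300

Error is O(h^4); halving h shrinks it by 2^4 = 16.
A(h/2) − A(h) = 1.1552592394 − 1.1546487211 = 0.0006105183
Correction (A(h/2) − A(h))/(16 − 1) = 0.0006105183/15 = 0.0000407012
R = 1.1552592394 + 0.0000407012 = 1.1552999406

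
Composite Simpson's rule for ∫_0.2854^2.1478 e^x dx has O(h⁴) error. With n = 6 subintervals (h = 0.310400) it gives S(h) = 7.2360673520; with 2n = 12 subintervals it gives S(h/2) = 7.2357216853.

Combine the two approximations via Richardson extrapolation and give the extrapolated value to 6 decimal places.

7.235699

Error is O(h^4); halving h shrinks it by 2^4 = 16.
16 × 7.2357216853 = 115.7715469648; subtract 7.2360673520 → 108.5354796128
Denominator 16 − 1 = 15.
Result: 7.2356986409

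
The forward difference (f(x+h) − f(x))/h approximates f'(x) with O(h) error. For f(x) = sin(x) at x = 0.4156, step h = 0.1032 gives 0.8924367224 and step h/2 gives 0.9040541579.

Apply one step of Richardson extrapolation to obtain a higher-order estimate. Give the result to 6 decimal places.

Leading term ∝ h^1; use weight 2 = 2^1.
Difference of the inputs: 0.9040541579 − 0.8924367224 = 0.0116174355
Correction (A(h/2) − A(h))/(2 − 1) = 0.0116174355/1 = 0.0116174355
R = 0.9040541579 + 0.0116174355 = 0.9156715934

0.915672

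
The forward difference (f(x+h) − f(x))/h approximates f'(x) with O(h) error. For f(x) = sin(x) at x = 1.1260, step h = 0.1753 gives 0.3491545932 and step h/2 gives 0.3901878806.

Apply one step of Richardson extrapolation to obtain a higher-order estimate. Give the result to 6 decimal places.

r = 1: numerator weight 2, denominator 1.
2 × 0.3901878806 = 0.7803757612; subtract 0.3491545932 → 0.4312211680
(2 × 0.3901878806 − 0.3491545932)/(2 − 1) = 0.4312211680
Correction |R − A(h/2)| = 4.103e-02; gap |A(h/2) − A(h)| = 4.103e-02.

0.431221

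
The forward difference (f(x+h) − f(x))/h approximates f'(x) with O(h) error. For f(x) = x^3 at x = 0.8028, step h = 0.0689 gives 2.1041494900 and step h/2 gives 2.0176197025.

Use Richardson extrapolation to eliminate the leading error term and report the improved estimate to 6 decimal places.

1.931090

r = 1: numerator weight 2, denominator 1.
Weighted: 4.0352394050 − 2.1041494900 = 1.9310899150
R = 1.9310899150/1 = 1.9310899150
Shift from A(h/2): −0.0865297875.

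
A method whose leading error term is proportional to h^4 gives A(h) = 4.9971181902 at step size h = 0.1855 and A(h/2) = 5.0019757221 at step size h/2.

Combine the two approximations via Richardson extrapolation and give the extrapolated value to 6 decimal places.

Error is O(h^4); halving h shrinks it by 2^4 = 16.
2^4·A(h/2) = 80.0316115536; minus A(h) gives 75.0344933634.
Denominator 16 − 1 = 15.
So the Richardson estimate is 5.0022995576.

5.002300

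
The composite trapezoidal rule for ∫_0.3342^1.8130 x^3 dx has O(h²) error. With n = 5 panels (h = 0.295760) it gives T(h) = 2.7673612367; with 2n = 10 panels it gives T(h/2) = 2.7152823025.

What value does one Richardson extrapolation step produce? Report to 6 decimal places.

Leading term ∝ h^2; use weight 4 = 2^2.
Weighted: 10.8611292100 − 2.7673612367 = 8.0937679733
Extrapolated: 8.0937679733 / 3 = 2.6979226578
Gap between inputs: 5.208e-02; correction applied: −0.0173596447.

2.697923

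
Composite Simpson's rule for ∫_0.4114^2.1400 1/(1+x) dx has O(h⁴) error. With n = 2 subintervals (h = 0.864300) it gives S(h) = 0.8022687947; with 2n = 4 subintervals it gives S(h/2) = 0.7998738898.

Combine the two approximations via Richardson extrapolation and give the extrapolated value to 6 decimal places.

r = 4, so 2^r = 16.
Top: 16(0.7998738898) − (0.8022687947) = 11.9957134421
Divide by 2^4 − 1 = 15.
So the Richardson estimate is 0.7997142295.

0.799714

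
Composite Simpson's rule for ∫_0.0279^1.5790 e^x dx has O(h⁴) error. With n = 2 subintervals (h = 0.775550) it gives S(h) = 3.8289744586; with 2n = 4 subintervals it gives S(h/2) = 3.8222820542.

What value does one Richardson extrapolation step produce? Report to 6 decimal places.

r = 4, so 2^r = 16.
16*3.8222820542 − 3.8289744586 = 57.3275384086
Divide by 2^4 − 1 = 15.
57.3275384086 ÷ 15 = 3.8218358939

3.821836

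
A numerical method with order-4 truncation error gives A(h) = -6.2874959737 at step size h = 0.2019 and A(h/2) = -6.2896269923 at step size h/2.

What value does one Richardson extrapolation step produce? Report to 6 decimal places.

-6.289769

The method has order 4: 2^4 = 16.
Top: 16(-6.2896269923) − (-6.2874959737) = -94.3465359031
Denominator 16 − 1 = 15.
(16×(-6.2896269923) − (-6.2874959737))/(16 − 1) = -6.2897690602
Correction |R − A(h/2)| = 1.421e-04; gap |A(h/2) − A(h)| = 2.131e-03.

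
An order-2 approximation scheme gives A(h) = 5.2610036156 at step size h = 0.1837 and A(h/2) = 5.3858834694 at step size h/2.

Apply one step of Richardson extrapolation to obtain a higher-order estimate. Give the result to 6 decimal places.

With r = 2 the leading error scales as h^2, so the weight is 2^2 = 4.
4 × 5.3858834694 = 21.5435338776; subtract 5.2610036156 → 16.2825302620
R = 16.2825302620/3 = 5.4275100873

5.427510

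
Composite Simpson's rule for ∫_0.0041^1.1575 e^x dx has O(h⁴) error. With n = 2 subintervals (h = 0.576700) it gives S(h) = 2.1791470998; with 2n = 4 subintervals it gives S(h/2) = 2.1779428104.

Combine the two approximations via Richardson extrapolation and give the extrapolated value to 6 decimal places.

Method order is 4; weight 2^4 = 16.
2^4 × A(h/2) = 34.8470849664; minus A(h) gives 32.6679378666.
32.6679378666 ÷ 15 = 2.1778625244
Correction |R − A(h/2)| = 8.029e-05; gap |A(h/2) − A(h)| = 1.204e-03.

2.177863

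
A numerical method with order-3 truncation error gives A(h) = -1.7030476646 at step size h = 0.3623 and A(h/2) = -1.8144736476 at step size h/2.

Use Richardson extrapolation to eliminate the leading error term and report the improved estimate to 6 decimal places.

-1.830392

Method order is 3; weight 2^3 = 8.
Difference of the inputs: -1.8144736476 − (-1.7030476646) = -0.1114259830
Correction (A(h/2) − A(h))/(8 − 1) = (-0.1114259830)/7 = -0.0159179976
R = -1.8144736476 − 0.0159179976 = -1.8303916452
Correction |R − A(h/2)| = 1.592e-02; gap |A(h/2) − A(h)| = 1.114e-01.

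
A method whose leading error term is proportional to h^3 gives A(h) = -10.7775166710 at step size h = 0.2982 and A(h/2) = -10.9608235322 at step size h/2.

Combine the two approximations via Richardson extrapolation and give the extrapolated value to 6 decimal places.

r = 3, so 2^r = 8.
Difference of the inputs: -10.9608235322 − (-10.7775166710) = -0.1833068612
Divide by 2^3 − 1 = 7: (-0.1833068612)/7 = -0.0261866945
R = -10.9608235322 − 0.0261866945 = -10.9870102267

-10.987010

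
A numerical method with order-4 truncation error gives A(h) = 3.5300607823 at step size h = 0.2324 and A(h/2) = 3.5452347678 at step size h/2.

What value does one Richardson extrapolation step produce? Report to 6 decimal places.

3.546246

With r = 4 the leading error scales as h^4, so the weight is 2^4 = 16.
2^4 × A(h/2) = 56.7237562848; minus A(h) gives 53.1936955025.
Divide by 2^4 − 1 = 15.
Extrapolated: 53.1936955025 / 15 = 3.5462463668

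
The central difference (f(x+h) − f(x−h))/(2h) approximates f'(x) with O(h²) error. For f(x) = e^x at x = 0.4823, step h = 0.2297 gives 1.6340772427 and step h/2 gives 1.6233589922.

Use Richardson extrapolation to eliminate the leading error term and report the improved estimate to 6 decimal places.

1.619786

Leading term ∝ h^2; use weight 4 = 2^2.
4 × 1.6233589922 = 6.4934359688; 6.4934359688 − 1.6340772427 = 4.8593587261
Denominator 4 − 1 = 3.
(4 × 1.6233589922 − 1.6340772427)/(4 − 1) = 1.6197862420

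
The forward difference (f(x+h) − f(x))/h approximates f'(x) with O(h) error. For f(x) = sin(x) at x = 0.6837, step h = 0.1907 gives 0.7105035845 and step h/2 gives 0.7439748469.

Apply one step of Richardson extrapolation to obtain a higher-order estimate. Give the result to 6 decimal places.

With r = 1 the leading error scales as h^1, so the weight is 2^1 = 2.
Difference of the inputs: 0.7439748469 − 0.7105035845 = 0.0334712624
Divide by 2^1 − 1 = 1: 0.0334712624/1 = 0.0334712624
R = A(h/2) + (A(h/2) − A(h))/1 = 0.7439748469 + 0.0334712624 = 0.7774461093

0.777446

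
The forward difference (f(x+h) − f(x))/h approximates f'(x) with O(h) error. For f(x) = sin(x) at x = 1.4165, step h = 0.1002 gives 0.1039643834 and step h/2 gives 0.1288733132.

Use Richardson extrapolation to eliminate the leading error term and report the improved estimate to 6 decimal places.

0.153782

The method has order 1: 2^1 = 2.
Weighted: 0.2577466264 − 0.1039643834 = 0.1537822430
(2·0.1288733132 − 0.1039643834)/(2 − 1) = 0.1537822430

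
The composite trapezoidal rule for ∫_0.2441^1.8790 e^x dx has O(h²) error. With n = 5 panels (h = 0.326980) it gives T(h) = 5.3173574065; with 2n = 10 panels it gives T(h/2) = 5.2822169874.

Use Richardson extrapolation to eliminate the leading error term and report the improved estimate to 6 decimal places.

5.270504

The method has order 2: 2^2 = 4.
Numerator 4×A(h/2) − A(h) = 4×5.2822169874 − 5.3173574065 = 15.8115105431
Divide by 2^2 − 1 = 3.
Result: 5.2705035144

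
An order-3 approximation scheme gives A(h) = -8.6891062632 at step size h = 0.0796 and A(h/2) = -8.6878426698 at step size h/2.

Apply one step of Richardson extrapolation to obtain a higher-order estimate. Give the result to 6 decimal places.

Leading term ∝ h^3; use weight 8 = 2^3.
Numerator 8 × A(h/2) − A(h) = 8 × (-8.6878426698) − (-8.6891062632) = -60.8136350952
Extrapolated: (-60.8136350952) / 7 = -8.6876621565

-8.687662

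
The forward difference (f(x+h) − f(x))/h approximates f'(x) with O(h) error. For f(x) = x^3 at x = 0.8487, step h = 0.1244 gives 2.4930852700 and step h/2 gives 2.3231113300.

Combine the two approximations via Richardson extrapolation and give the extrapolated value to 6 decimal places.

Order 1 gives 2^r = 2 and 2^r − 1 = 1.
2^1×A(h/2) = 4.6462226600; minus A(h) gives 2.1531373900.
Divide by 2^1 − 1 = 1.
So the Richardson estimate is 2.1531373900.
Shift from A(h/2): −0.1699739400.

2.153137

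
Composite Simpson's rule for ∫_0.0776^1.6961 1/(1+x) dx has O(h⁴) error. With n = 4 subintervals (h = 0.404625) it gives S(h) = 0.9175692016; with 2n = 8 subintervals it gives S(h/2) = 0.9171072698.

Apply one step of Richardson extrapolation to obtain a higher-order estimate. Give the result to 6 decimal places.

Order 4 gives 2^r = 16 and 2^r − 1 = 15.
Weighted: 14.6737163168 − 0.9175692016 = 13.7561471152
Extrapolated: 13.7561471152 / 15 = 0.9170764743
Gap between inputs: 4.619e-04; correction applied: −0.0000307955.

0.917076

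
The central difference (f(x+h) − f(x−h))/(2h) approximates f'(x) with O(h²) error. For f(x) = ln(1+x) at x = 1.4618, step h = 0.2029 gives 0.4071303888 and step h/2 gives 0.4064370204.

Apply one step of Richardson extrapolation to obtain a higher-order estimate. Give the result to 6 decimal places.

0.406206

Method order is 2; weight 2^2 = 4.
Weighted: 1.6257480816 − 0.4071303888 = 1.2186176928
Extrapolated: 1.2186176928 / 3 = 0.4062058976
Correction |R − A(h/2)| = 2.311e-04; gap |A(h/2) − A(h)| = 6.934e-04.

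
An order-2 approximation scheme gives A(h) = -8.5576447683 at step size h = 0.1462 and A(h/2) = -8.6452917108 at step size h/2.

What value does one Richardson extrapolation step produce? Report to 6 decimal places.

The method has order 2: 2^2 = 4.
Top: 4(-8.6452917108) − (-8.5576447683) = -26.0235220749
Denominator 4 − 1 = 3.
Extrapolated: (-26.0235220749) / 3 = -8.6745073583
Gap between inputs: 8.765e-02; correction applied: −0.0292156475.

-8.674507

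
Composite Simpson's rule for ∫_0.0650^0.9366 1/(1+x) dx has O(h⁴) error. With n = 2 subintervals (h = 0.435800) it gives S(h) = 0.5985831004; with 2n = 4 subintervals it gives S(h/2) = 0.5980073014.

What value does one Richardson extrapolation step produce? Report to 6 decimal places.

Method order is 4; weight 2^4 = 16.
16 × 0.5980073014 = 9.5681168224; subtract 0.5985831004 → 8.9695337220
Extrapolated: 8.9695337220 / 15 = 0.5979689148
Gap between inputs: 5.758e-04; correction applied: −0.0000383866.

0.597969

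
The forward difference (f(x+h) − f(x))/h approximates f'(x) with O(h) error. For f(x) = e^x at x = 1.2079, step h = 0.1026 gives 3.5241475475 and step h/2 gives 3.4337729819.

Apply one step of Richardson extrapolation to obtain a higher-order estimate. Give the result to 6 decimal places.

3.343398

The method has order 1: 2^1 = 2.
Top: 2(3.4337729819) − (3.5241475475) = 3.3433984163
3.3433984163 ÷ 1 = 3.3433984163
Correction |R − A(h/2)| = 9.037e-02; gap |A(h/2) − A(h)| = 9.037e-02.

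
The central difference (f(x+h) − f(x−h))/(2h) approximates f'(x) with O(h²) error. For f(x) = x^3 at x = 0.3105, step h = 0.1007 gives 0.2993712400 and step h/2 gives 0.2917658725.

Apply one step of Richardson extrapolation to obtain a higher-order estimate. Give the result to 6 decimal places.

r = 2: numerator weight 4, denominator 3.
Difference of the inputs: 0.2917658725 − 0.2993712400 = -0.0076053675
Divide by 2^2 − 1 = 3: (-0.0076053675)/3 = -0.0025351225
R = A(h/2) + (A(h/2) − A(h))/3 = 0.2917658725 − 0.0025351225 = 0.2892307500
Gap between inputs: 7.605e-03; correction applied: −0.0025351225.

0.289231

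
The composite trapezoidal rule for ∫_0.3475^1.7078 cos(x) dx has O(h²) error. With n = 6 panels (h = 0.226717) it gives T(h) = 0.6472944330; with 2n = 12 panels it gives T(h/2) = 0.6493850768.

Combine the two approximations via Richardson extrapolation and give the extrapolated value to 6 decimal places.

The method has order 2: 2^2 = 4.
Difference of the inputs: 0.6493850768 − 0.6472944330 = 0.0020906438
Correction (A(h/2) − A(h))/(4 − 1) = 0.0020906438/3 = 0.0006968813
R = A(h/2) + (A(h/2) − A(h))/3 = 0.6493850768 + 0.0006968813 = 0.6500819581
Shift from A(h/2): +0.0006968813.

0.650082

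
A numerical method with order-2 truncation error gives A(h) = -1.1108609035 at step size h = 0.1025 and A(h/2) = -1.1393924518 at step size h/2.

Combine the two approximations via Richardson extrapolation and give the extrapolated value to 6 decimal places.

-1.148903

With r = 2 the leading error scales as h^2, so the weight is 2^2 = 4.
2^2*A(h/2) = -4.5575698072; minus A(h) gives -3.4467089037.
Denominator 4 − 1 = 3.
Extrapolated: (-3.4467089037) / 3 = -1.1489029679
Correction |R − A(h/2)| = 9.511e-03; gap |A(h/2) − A(h)| = 2.853e-02.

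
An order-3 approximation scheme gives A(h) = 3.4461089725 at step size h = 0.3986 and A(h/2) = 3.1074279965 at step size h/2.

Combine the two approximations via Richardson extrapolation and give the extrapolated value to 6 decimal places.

r = 3, so 2^r = 8.
Weighted: 24.8594239720 − 3.4461089725 = 21.4133149995
Denominator 8 − 1 = 7.
So the Richardson estimate is 3.0590449999.

3.059045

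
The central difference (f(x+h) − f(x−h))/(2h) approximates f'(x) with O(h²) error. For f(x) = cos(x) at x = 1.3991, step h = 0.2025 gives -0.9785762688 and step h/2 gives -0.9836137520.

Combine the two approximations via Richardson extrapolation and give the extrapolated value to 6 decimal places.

-0.985293

Error is O(h^2); halving h shrinks it by 2^2 = 4.
Difference of the inputs: -0.9836137520 − (-0.9785762688) = -0.0050374832
Divide by 2^2 − 1 = 3: (-0.0050374832)/3 = -0.0016791611
R = A(h/2) + (A(h/2) − A(h))/3 = -0.9836137520 − 0.0016791611 = -0.9852929131
Gap between inputs: 5.037e-03; correction applied: −0.0016791611.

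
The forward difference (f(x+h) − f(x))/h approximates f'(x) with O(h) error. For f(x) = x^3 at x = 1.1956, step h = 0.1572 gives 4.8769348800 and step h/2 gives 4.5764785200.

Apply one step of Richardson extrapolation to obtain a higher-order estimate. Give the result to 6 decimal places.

4.276022

r = 1, so 2^r = 2.
2^1*A(h/2) = 9.1529570400; minus A(h) gives 4.2760221600.
Divide by 2^1 − 1 = 1.
Extrapolated: 4.2760221600 / 1 = 4.2760221600
Correction |R − A(h/2)| = 3.005e-01; gap |A(h/2) − A(h)| = 3.005e-01.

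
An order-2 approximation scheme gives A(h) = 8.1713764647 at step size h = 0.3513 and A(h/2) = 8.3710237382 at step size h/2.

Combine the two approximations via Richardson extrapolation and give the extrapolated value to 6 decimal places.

8.437573

Error is O(h^2); halving h shrinks it by 2^2 = 4.
A(h/2) − A(h) = 8.3710237382 − 8.1713764647 = 0.1996472735
Divide by 2^2 − 1 = 3: 0.1996472735/3 = 0.0665490912
R = 8.3710237382 + 0.0665490912 = 8.4375728294
Gap between inputs: 1.996e-01; correction applied: +0.0665490912.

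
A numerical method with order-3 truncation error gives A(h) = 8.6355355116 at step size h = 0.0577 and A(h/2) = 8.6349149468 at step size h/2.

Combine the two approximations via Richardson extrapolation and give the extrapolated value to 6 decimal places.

Method order is 3; weight 2^3 = 8.
8·8.6349149468 = 69.0793195744; subtract 8.6355355116 → 60.4437840628
60.4437840628 ÷ 7 = 8.6348262947

8.634826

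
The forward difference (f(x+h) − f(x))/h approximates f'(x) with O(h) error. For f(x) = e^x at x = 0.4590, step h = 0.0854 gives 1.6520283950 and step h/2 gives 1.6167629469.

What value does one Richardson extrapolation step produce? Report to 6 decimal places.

Method order is 1; weight 2^1 = 2.
2 × 1.6167629469 = 3.2335258938; subtract 1.6520283950 → 1.5814974988
Denominator 2 − 1 = 1.
1.5814974988 ÷ 1 = 1.5814974988

1.581497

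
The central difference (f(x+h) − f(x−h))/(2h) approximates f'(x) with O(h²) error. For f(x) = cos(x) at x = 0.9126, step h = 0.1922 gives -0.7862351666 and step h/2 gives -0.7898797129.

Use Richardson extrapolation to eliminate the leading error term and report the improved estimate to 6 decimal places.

-0.791095

Error is O(h^2); halving h shrinks it by 2^2 = 4.
2^2*A(h/2) = -3.1595188516; minus A(h) gives -2.3732836850.
Divide by 2^2 − 1 = 3.
(4*(-0.7898797129) − (-0.7862351666))/(4 − 1) = -0.7910945617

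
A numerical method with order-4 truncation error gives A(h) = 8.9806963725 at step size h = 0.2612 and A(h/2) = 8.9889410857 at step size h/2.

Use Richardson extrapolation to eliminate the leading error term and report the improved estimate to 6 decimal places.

The method has order 4: 2^4 = 16.
16 × 8.9889410857 = 143.8230573712; subtract 8.9806963725 → 134.8423609987
Denominator 16 − 1 = 15.
134.8423609987 ÷ 15 = 8.9894907332

8.989491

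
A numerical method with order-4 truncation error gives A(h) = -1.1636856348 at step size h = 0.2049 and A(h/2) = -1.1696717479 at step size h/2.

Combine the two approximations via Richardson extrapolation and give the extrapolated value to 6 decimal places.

-1.170071

Leading term ∝ h^4; use weight 16 = 2^4.
Numerator 16×A(h/2) − A(h) = 16×(-1.1696717479) − (-1.1636856348) = -17.5510623316
Denominator 16 − 1 = 15.
(-17.5510623316) ÷ 15 = -1.1700708221
Correction |R − A(h/2)| = 3.991e-04; gap |A(h/2) − A(h)| = 5.986e-03.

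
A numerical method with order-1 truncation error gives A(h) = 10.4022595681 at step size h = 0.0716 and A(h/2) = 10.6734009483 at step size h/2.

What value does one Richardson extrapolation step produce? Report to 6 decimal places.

Leading term ∝ h^1; use weight 2 = 2^1.
Weighted: 21.3468018966 − 10.4022595681 = 10.9445423285
Denominator 2 − 1 = 1.
Result: 10.9445423285

10.944542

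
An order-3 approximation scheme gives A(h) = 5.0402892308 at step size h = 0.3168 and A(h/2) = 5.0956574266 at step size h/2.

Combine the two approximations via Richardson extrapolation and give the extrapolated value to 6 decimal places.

5.103567

r = 3, so 2^r = 8.
Weighted: 40.7652594128 − 5.0402892308 = 35.7249701820
Denominator 8 − 1 = 7.
Result: 5.1035671689
Shift from A(h/2): +0.0079097423.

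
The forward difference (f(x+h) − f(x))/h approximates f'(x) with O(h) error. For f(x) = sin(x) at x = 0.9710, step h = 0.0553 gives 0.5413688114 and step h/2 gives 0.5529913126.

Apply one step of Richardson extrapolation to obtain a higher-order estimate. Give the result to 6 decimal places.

The method has order 1: 2^1 = 2.
Top: 2(0.5529913126) − (0.5413688114) = 0.5646138138
Extrapolated: 0.5646138138 / 1 = 0.5646138138
Correction |R − A(h/2)| = 1.162e-02; gap |A(h/2) − A(h)| = 1.162e-02.

0.564614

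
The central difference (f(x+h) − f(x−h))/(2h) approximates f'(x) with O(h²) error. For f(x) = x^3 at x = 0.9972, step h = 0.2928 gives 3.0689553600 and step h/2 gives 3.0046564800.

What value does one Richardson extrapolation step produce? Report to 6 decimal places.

2.983224

r = 2: numerator weight 4, denominator 3.
4 × 3.0046564800 = 12.0186259200; 12.0186259200 − 3.0689553600 = 8.9496705600
R = 8.9496705600/3 = 2.9832235200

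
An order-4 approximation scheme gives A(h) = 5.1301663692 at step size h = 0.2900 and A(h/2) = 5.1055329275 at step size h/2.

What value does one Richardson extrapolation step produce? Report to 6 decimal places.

r = 4, so 2^r = 16.
16 × 5.1055329275 = 81.6885268400; subtract 5.1301663692 → 76.5583604708
76.5583604708 ÷ 15 = 5.1038906981
Gap between inputs: 2.463e-02; correction applied: −0.0016422294.

5.103891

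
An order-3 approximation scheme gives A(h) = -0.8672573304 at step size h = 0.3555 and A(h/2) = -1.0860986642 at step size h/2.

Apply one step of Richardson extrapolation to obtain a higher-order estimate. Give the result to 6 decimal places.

Leading term ∝ h^3; use weight 8 = 2^3.
8·(-1.0860986642) − (-0.8672573304) = -7.8215319832
Divide by 2^3 − 1 = 7.
(8·(-1.0860986642) − (-0.8672573304))/(8 − 1) = -1.1173617119

-1.117362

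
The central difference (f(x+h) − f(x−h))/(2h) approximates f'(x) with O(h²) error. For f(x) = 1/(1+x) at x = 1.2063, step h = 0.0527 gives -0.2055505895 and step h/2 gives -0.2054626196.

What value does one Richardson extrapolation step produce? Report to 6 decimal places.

-0.205433

r = 2: numerator weight 4, denominator 3.
A(h/2) − A(h) = -0.2054626196 − (-0.2055505895) = 0.0000879699
Divide by 2^2 − 1 = 3: 0.0000879699/3 = 0.0000293233
R = A(h/2) + (A(h/2) − A(h))/3 = -0.2054626196 + 0.0000293233 = -0.2054332963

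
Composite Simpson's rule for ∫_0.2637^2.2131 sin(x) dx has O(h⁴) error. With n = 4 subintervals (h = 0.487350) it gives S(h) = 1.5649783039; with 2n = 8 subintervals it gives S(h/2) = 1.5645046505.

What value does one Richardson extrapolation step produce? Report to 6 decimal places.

The method has order 4: 2^4 = 16.
Weighted: 25.0320744080 − 1.5649783039 = 23.4670961041
Divide by 2^4 − 1 = 15.
R = 23.4670961041/15 = 1.5644730736
Shift from A(h/2): −0.0000315769.

1.564473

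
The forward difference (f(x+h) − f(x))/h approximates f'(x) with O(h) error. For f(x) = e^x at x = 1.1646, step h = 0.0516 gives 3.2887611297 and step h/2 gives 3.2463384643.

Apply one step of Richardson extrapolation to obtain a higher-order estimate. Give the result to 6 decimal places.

3.203916

Method order is 1; weight 2^1 = 2.
Weighted: 6.4926769286 − 3.2887611297 = 3.2039157989
Denominator 2 − 1 = 1.
3.2039157989 ÷ 1 = 3.2039157989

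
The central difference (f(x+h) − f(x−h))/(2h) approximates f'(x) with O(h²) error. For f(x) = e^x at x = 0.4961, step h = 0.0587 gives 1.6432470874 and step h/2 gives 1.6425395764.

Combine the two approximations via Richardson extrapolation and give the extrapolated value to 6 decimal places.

Leading term ∝ h^2; use weight 4 = 2^2.
4 × 1.6425395764 = 6.5701583056; subtract 1.6432470874 → 4.9269112182
Denominator 4 − 1 = 3.
Result: 1.6423037394
Gap between inputs: 7.075e-04; correction applied: −0.0002358370.

1.642304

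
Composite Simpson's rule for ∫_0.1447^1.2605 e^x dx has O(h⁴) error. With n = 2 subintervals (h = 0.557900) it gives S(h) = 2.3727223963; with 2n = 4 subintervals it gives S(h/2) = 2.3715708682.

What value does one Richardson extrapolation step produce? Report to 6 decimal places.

2.371494

Method order is 4; weight 2^4 = 16.
16*2.3715708682 = 37.9451338912; subtract 2.3727223963 → 35.5724114949
35.5724114949 ÷ 15 = 2.3714940997
Correction |R − A(h/2)| = 7.677e-05; gap |A(h/2) − A(h)| = 1.152e-03.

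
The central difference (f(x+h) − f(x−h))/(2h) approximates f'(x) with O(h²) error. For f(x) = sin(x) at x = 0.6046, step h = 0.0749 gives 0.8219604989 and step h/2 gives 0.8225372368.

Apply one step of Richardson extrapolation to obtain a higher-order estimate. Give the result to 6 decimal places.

0.822729

Order 2 gives 2^r = 4 and 2^r − 1 = 3.
Difference of the inputs: 0.8225372368 − 0.8219604989 = 0.0005767379
Divide by 2^2 − 1 = 3: 0.0005767379/3 = 0.0001922460
R = A(h/2) + (A(h/2) − A(h))/3 = 0.8225372368 + 0.0001922460 = 0.8227294828
Correction |R − A(h/2)| = 1.922e-04; gap |A(h/2) − A(h)| = 5.767e-04.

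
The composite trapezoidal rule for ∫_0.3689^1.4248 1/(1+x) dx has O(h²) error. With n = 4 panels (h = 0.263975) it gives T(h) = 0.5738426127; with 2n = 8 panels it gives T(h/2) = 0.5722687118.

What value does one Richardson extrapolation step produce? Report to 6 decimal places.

Error is O(h^2); halving h shrinks it by 2^2 = 4.
Numerator 4×A(h/2) − A(h) = 4×0.5722687118 − 0.5738426127 = 1.7152322345
1.7152322345 ÷ 3 = 0.5717440782

0.571744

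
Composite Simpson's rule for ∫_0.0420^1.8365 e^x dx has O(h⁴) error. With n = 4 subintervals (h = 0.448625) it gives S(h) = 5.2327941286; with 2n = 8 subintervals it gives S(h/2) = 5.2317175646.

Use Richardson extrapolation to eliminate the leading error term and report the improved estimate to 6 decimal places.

r = 4: numerator weight 16, denominator 15.
Top: 16(5.2317175646) − (5.2327941286) = 78.4746869050
Denominator 16 − 1 = 15.
Extrapolated: 78.4746869050 / 15 = 5.2316457937
Shift from A(h/2): −0.0000717709.

5.231646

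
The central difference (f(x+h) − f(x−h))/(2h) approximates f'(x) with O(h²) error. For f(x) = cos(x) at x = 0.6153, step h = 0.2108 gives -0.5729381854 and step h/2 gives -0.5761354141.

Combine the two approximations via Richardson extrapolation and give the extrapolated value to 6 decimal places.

Order 2 gives 2^r = 4 and 2^r − 1 = 3.
4*(-0.5761354141) = -2.3045416564; subtract (-0.5729381854) → -1.7316034710
(-1.7316034710) ÷ 3 = -0.5772011570

-0.577201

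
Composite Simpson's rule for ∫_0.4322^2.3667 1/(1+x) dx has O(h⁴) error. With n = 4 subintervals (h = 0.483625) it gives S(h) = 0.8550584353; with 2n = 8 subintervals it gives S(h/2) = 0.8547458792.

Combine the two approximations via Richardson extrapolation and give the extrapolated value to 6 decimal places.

With r = 4 the leading error scales as h^4, so the weight is 2^4 = 16.
16×0.8547458792 = 13.6759340672; subtract 0.8550584353 → 12.8208756319
Denominator 16 − 1 = 15.
12.8208756319 ÷ 15 = 0.8547250421
Shift from A(h/2): −0.0000208371.

0.854725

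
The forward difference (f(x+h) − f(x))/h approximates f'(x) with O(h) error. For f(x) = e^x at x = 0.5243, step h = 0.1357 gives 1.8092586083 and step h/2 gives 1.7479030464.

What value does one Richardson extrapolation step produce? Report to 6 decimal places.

1.686547

Method order is 1; weight 2^1 = 2.
2×1.7479030464 = 3.4958060928; subtract 1.8092586083 → 1.6865474845
Divide by 2^1 − 1 = 1.
Result: 1.6865474845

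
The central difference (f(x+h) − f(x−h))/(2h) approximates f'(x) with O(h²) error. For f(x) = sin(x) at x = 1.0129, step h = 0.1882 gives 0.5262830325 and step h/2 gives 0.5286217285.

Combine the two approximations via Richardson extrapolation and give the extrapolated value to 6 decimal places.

0.529401

Leading term ∝ h^2; use weight 4 = 2^2.
Difference of the inputs: 0.5286217285 − 0.5262830325 = 0.0023386960
Divide by 2^2 − 1 = 3: 0.0023386960/3 = 0.0007795653
R = A(h/2) + (A(h/2) − A(h))/3 = 0.5286217285 + 0.0007795653 = 0.5294012938
Correction |R − A(h/2)| = 7.796e-04; gap |A(h/2) − A(h)| = 2.339e-03.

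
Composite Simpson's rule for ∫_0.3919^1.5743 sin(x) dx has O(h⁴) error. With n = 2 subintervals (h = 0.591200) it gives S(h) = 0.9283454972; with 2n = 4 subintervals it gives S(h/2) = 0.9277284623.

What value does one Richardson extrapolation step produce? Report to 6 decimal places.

0.927687

r = 4: numerator weight 16, denominator 15.
Difference of the inputs: 0.9277284623 − 0.9283454972 = -0.0006170349
Divide by 2^4 − 1 = 15: (-0.0006170349)/15 = -0.0000411357
R = 0.9277284623 − 0.0000411357 = 0.9276873266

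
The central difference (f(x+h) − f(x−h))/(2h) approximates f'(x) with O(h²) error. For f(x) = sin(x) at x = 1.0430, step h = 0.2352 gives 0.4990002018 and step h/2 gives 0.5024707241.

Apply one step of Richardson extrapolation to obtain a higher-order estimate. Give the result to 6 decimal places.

0.503628

Order 2 gives 2^r = 4 and 2^r − 1 = 3.
4×0.5024707241 = 2.0098828964; 2.0098828964 − 0.4990002018 = 1.5108826946
Denominator 4 − 1 = 3.
(4×0.5024707241 − 0.4990002018)/(4 − 1) = 0.5036275649
Correction |R − A(h/2)| = 1.157e-03; gap |A(h/2) − A(h)| = 3.471e-03.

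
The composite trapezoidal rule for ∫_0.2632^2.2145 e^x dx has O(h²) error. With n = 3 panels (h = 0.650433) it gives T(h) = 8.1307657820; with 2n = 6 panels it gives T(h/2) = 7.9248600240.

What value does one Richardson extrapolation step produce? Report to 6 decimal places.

Error is O(h^2); halving h shrinks it by 2^2 = 4.
Weighted: 31.6994400960 − 8.1307657820 = 23.5686743140
Divide by 2^2 − 1 = 3.
So the Richardson estimate is 7.8562247713.

7.856225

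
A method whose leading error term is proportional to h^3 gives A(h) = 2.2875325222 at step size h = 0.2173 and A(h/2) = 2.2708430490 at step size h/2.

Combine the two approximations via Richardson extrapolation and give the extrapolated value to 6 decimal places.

Error is O(h^3); halving h shrinks it by 2^3 = 8.
8×2.2708430490 = 18.1667443920; subtract 2.2875325222 → 15.8792118698
Divide by 2^3 − 1 = 7.
Extrapolated: 15.8792118698 / 7 = 2.2684588385

2.268459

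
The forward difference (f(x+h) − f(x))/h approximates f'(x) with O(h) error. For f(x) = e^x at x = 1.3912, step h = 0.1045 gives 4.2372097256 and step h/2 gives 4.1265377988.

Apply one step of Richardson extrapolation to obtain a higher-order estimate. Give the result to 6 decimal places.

4.015866

Method order is 1; weight 2^1 = 2.
Top: 2(4.1265377988) − (4.2372097256) = 4.0158658720
Divide by 2^1 − 1 = 1.
So the Richardson estimate is 4.0158658720.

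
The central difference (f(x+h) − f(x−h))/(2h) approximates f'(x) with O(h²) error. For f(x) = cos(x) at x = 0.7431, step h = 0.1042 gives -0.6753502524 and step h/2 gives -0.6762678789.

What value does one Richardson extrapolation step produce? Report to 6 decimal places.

-0.676574

Order 2 gives 2^r = 4 and 2^r − 1 = 3.
A(h/2) − A(h) = -0.6762678789 − (-0.6753502524) = -0.0009176265
Divide by 2^2 − 1 = 3: (-0.0009176265)/3 = -0.0003058755
R = -0.6762678789 − 0.0003058755 = -0.6765737544
Shift from A(h/2): −0.0003058755.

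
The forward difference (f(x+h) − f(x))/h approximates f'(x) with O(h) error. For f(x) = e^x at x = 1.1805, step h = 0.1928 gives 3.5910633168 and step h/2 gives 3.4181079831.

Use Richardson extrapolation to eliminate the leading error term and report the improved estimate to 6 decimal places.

r = 1: numerator weight 2, denominator 1.
Numerator 2 × A(h/2) − A(h) = 2 × 3.4181079831 − 3.5910633168 = 3.2451526494
3.2451526494 ÷ 1 = 3.2451526494

3.245153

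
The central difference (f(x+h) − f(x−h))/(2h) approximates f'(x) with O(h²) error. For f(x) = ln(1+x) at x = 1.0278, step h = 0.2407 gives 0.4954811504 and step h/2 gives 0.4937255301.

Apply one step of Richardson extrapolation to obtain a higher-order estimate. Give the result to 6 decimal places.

Error is O(h^2); halving h shrinks it by 2^2 = 4.
2^2×A(h/2) = 1.9749021204; minus A(h) gives 1.4794209700.
R = 1.4794209700/3 = 0.4931403233
Gap between inputs: 1.756e-03; correction applied: −0.0005852068.

0.493140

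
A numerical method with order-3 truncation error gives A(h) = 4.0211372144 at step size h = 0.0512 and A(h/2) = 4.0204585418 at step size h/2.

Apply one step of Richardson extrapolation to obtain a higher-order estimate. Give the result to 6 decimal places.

r = 3: numerator weight 8, denominator 7.
Top: 8(4.0204585418) − (4.0211372144) = 28.1425311200
Extrapolated: 28.1425311200 / 7 = 4.0203615886

4.020362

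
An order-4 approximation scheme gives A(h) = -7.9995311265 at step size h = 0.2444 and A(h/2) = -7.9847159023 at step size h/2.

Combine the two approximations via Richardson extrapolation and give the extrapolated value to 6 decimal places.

-7.983728

Error is O(h^4); halving h shrinks it by 2^4 = 16.
A(h/2) − A(h) = -7.9847159023 − (-7.9995311265) = 0.0148152242
Correction (A(h/2) − A(h))/(16 − 1) = 0.0148152242/15 = 0.0009876816
R = -7.9847159023 + 0.0009876816 = -7.9837282207
Correction |R − A(h/2)| = 9.877e-04; gap |A(h/2) − A(h)| = 1.482e-02.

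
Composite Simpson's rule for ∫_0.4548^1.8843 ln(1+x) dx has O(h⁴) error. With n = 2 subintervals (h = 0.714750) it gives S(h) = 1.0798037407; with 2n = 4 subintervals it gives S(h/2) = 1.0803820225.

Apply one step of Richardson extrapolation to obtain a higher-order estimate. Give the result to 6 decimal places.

r = 4: numerator weight 16, denominator 15.
16 × 1.0803820225 = 17.2861123600; 17.2861123600 − 1.0798037407 = 16.2063086193
R = 16.2063086193/15 = 1.0804205746
Gap between inputs: 5.783e-04; correction applied: +0.0000385521.

1.080421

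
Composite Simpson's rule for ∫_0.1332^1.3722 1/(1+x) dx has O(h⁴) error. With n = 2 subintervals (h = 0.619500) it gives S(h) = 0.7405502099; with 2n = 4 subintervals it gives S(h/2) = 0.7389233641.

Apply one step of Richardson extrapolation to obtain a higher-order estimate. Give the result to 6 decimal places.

r = 4: numerator weight 16, denominator 15.
16 × 0.7389233641 = 11.8227738256; 11.8227738256 − 0.7405502099 = 11.0822236157
Divide by 2^4 − 1 = 15.
Extrapolated: 11.0822236157 / 15 = 0.7388149077

0.738815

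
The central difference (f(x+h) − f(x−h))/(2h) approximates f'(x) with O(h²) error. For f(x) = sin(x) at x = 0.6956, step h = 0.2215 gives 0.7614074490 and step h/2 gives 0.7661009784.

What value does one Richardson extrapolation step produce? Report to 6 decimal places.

0.767665

With r = 2 the leading error scales as h^2, so the weight is 2^2 = 4.
4 × 0.7661009784 = 3.0644039136; 3.0644039136 − 0.7614074490 = 2.3029964646
Divide by 2^2 − 1 = 3.
R = 2.3029964646/3 = 0.7676654882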